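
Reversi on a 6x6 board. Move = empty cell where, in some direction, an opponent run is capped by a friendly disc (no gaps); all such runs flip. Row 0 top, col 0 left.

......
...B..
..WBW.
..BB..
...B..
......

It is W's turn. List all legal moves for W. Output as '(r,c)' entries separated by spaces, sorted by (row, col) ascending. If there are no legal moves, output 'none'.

Answer: (0,2) (0,4) (4,2) (4,4)

Derivation:
(0,2): flips 1 -> legal
(0,3): no bracket -> illegal
(0,4): flips 1 -> legal
(1,2): no bracket -> illegal
(1,4): no bracket -> illegal
(2,1): no bracket -> illegal
(3,1): no bracket -> illegal
(3,4): no bracket -> illegal
(4,1): no bracket -> illegal
(4,2): flips 2 -> legal
(4,4): flips 1 -> legal
(5,2): no bracket -> illegal
(5,3): no bracket -> illegal
(5,4): no bracket -> illegal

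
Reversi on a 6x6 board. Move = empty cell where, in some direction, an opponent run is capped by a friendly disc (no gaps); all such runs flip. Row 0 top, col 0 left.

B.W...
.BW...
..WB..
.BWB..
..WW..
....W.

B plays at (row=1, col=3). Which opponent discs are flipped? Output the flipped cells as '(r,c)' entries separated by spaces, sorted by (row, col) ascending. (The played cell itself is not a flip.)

Answer: (1,2) (2,2)

Derivation:
Dir NW: opp run (0,2), next=edge -> no flip
Dir N: first cell '.' (not opp) -> no flip
Dir NE: first cell '.' (not opp) -> no flip
Dir W: opp run (1,2) capped by B -> flip
Dir E: first cell '.' (not opp) -> no flip
Dir SW: opp run (2,2) capped by B -> flip
Dir S: first cell 'B' (not opp) -> no flip
Dir SE: first cell '.' (not opp) -> no flip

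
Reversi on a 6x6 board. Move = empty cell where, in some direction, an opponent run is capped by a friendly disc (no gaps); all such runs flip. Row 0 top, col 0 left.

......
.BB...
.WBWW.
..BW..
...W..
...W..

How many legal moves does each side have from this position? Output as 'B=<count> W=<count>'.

Answer: B=9 W=5

Derivation:
-- B to move --
(1,0): flips 1 -> legal
(1,3): no bracket -> illegal
(1,4): flips 1 -> legal
(1,5): no bracket -> illegal
(2,0): flips 1 -> legal
(2,5): flips 2 -> legal
(3,0): flips 1 -> legal
(3,1): flips 1 -> legal
(3,4): flips 2 -> legal
(3,5): no bracket -> illegal
(4,2): no bracket -> illegal
(4,4): flips 1 -> legal
(5,2): no bracket -> illegal
(5,4): flips 1 -> legal
B mobility = 9
-- W to move --
(0,0): flips 2 -> legal
(0,1): flips 2 -> legal
(0,2): no bracket -> illegal
(0,3): flips 1 -> legal
(1,0): no bracket -> illegal
(1,3): no bracket -> illegal
(2,0): no bracket -> illegal
(3,1): flips 1 -> legal
(4,1): flips 1 -> legal
(4,2): no bracket -> illegal
W mobility = 5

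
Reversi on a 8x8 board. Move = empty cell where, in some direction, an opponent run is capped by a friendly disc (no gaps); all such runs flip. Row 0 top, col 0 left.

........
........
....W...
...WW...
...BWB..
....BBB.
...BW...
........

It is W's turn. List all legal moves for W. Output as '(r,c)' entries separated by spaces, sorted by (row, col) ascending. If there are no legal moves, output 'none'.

(3,2): no bracket -> illegal
(3,5): no bracket -> illegal
(3,6): no bracket -> illegal
(4,2): flips 1 -> legal
(4,6): flips 2 -> legal
(4,7): no bracket -> illegal
(5,2): flips 1 -> legal
(5,3): flips 1 -> legal
(5,7): no bracket -> illegal
(6,2): flips 1 -> legal
(6,5): no bracket -> illegal
(6,6): flips 1 -> legal
(6,7): flips 2 -> legal
(7,2): no bracket -> illegal
(7,3): no bracket -> illegal
(7,4): no bracket -> illegal

Answer: (4,2) (4,6) (5,2) (5,3) (6,2) (6,6) (6,7)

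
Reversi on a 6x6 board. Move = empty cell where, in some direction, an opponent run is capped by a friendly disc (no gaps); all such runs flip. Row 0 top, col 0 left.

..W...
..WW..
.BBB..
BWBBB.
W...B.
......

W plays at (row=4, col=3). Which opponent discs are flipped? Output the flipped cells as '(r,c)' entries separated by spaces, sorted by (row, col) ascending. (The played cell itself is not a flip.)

Answer: (2,3) (3,3)

Derivation:
Dir NW: opp run (3,2) (2,1), next='.' -> no flip
Dir N: opp run (3,3) (2,3) capped by W -> flip
Dir NE: opp run (3,4), next='.' -> no flip
Dir W: first cell '.' (not opp) -> no flip
Dir E: opp run (4,4), next='.' -> no flip
Dir SW: first cell '.' (not opp) -> no flip
Dir S: first cell '.' (not opp) -> no flip
Dir SE: first cell '.' (not opp) -> no flip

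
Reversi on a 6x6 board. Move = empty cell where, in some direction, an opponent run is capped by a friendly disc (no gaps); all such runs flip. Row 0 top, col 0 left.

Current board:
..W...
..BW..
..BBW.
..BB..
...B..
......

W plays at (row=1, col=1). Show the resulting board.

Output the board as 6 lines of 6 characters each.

Place W at (1,1); scan 8 dirs for brackets.
Dir NW: first cell '.' (not opp) -> no flip
Dir N: first cell '.' (not opp) -> no flip
Dir NE: first cell 'W' (not opp) -> no flip
Dir W: first cell '.' (not opp) -> no flip
Dir E: opp run (1,2) capped by W -> flip
Dir SW: first cell '.' (not opp) -> no flip
Dir S: first cell '.' (not opp) -> no flip
Dir SE: opp run (2,2) (3,3), next='.' -> no flip
All flips: (1,2)

Answer: ..W...
.WWW..
..BBW.
..BB..
...B..
......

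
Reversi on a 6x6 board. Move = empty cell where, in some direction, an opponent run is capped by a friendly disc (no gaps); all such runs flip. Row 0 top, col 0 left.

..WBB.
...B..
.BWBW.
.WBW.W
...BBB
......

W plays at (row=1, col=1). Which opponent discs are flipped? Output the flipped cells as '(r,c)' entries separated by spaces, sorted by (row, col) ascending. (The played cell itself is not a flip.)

Answer: (2,1)

Derivation:
Dir NW: first cell '.' (not opp) -> no flip
Dir N: first cell '.' (not opp) -> no flip
Dir NE: first cell 'W' (not opp) -> no flip
Dir W: first cell '.' (not opp) -> no flip
Dir E: first cell '.' (not opp) -> no flip
Dir SW: first cell '.' (not opp) -> no flip
Dir S: opp run (2,1) capped by W -> flip
Dir SE: first cell 'W' (not opp) -> no flip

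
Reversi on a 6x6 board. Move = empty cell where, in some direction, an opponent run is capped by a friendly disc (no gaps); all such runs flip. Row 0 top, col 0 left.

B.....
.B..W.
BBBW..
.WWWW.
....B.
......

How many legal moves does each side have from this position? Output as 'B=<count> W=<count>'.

Answer: B=5 W=6

Derivation:
-- B to move --
(0,3): no bracket -> illegal
(0,4): no bracket -> illegal
(0,5): no bracket -> illegal
(1,2): no bracket -> illegal
(1,3): no bracket -> illegal
(1,5): no bracket -> illegal
(2,4): flips 2 -> legal
(2,5): no bracket -> illegal
(3,0): no bracket -> illegal
(3,5): no bracket -> illegal
(4,0): flips 1 -> legal
(4,1): flips 1 -> legal
(4,2): flips 2 -> legal
(4,3): flips 1 -> legal
(4,5): no bracket -> illegal
B mobility = 5
-- W to move --
(0,1): flips 2 -> legal
(0,2): no bracket -> illegal
(1,0): flips 1 -> legal
(1,2): flips 1 -> legal
(1,3): flips 1 -> legal
(3,0): no bracket -> illegal
(3,5): no bracket -> illegal
(4,3): no bracket -> illegal
(4,5): no bracket -> illegal
(5,3): no bracket -> illegal
(5,4): flips 1 -> legal
(5,5): flips 1 -> legal
W mobility = 6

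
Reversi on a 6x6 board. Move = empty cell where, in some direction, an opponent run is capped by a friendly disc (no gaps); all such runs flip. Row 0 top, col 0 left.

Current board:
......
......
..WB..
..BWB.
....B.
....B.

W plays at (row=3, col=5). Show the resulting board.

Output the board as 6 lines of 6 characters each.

Answer: ......
......
..WB..
..BWWW
....B.
....B.

Derivation:
Place W at (3,5); scan 8 dirs for brackets.
Dir NW: first cell '.' (not opp) -> no flip
Dir N: first cell '.' (not opp) -> no flip
Dir NE: edge -> no flip
Dir W: opp run (3,4) capped by W -> flip
Dir E: edge -> no flip
Dir SW: opp run (4,4), next='.' -> no flip
Dir S: first cell '.' (not opp) -> no flip
Dir SE: edge -> no flip
All flips: (3,4)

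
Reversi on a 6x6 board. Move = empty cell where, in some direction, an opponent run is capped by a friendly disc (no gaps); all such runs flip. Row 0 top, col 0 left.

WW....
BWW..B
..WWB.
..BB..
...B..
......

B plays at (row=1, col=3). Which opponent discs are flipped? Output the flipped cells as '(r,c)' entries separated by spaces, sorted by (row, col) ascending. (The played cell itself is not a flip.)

Answer: (1,1) (1,2) (2,3)

Derivation:
Dir NW: first cell '.' (not opp) -> no flip
Dir N: first cell '.' (not opp) -> no flip
Dir NE: first cell '.' (not opp) -> no flip
Dir W: opp run (1,2) (1,1) capped by B -> flip
Dir E: first cell '.' (not opp) -> no flip
Dir SW: opp run (2,2), next='.' -> no flip
Dir S: opp run (2,3) capped by B -> flip
Dir SE: first cell 'B' (not opp) -> no flip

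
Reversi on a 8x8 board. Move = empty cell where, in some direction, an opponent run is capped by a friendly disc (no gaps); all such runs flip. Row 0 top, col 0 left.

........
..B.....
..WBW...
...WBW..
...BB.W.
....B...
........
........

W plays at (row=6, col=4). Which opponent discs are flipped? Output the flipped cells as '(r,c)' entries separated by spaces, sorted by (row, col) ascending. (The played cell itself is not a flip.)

Answer: (3,4) (4,4) (5,4)

Derivation:
Dir NW: first cell '.' (not opp) -> no flip
Dir N: opp run (5,4) (4,4) (3,4) capped by W -> flip
Dir NE: first cell '.' (not opp) -> no flip
Dir W: first cell '.' (not opp) -> no flip
Dir E: first cell '.' (not opp) -> no flip
Dir SW: first cell '.' (not opp) -> no flip
Dir S: first cell '.' (not opp) -> no flip
Dir SE: first cell '.' (not opp) -> no flip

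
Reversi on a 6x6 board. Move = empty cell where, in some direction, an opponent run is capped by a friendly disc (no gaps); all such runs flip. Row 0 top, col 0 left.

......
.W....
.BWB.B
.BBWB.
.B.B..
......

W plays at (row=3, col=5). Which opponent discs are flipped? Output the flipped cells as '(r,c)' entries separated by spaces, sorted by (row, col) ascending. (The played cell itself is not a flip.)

Answer: (3,4)

Derivation:
Dir NW: first cell '.' (not opp) -> no flip
Dir N: opp run (2,5), next='.' -> no flip
Dir NE: edge -> no flip
Dir W: opp run (3,4) capped by W -> flip
Dir E: edge -> no flip
Dir SW: first cell '.' (not opp) -> no flip
Dir S: first cell '.' (not opp) -> no flip
Dir SE: edge -> no flip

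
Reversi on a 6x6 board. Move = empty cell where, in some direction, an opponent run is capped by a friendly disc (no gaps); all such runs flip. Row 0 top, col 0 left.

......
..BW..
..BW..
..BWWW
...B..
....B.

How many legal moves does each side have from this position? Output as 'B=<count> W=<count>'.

Answer: B=7 W=7

Derivation:
-- B to move --
(0,2): no bracket -> illegal
(0,3): flips 3 -> legal
(0,4): flips 1 -> legal
(1,4): flips 2 -> legal
(2,4): flips 1 -> legal
(2,5): flips 1 -> legal
(4,2): no bracket -> illegal
(4,4): flips 1 -> legal
(4,5): flips 2 -> legal
B mobility = 7
-- W to move --
(0,1): flips 1 -> legal
(0,2): no bracket -> illegal
(0,3): no bracket -> illegal
(1,1): flips 2 -> legal
(2,1): flips 1 -> legal
(3,1): flips 2 -> legal
(4,1): flips 1 -> legal
(4,2): no bracket -> illegal
(4,4): no bracket -> illegal
(4,5): no bracket -> illegal
(5,2): flips 1 -> legal
(5,3): flips 1 -> legal
(5,5): no bracket -> illegal
W mobility = 7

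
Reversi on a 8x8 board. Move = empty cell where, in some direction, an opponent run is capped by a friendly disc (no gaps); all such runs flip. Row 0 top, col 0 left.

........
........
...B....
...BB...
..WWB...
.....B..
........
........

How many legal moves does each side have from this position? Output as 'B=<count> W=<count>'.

-- B to move --
(3,1): no bracket -> illegal
(3,2): no bracket -> illegal
(4,1): flips 2 -> legal
(5,1): flips 1 -> legal
(5,2): flips 1 -> legal
(5,3): flips 1 -> legal
(5,4): no bracket -> illegal
B mobility = 4
-- W to move --
(1,2): no bracket -> illegal
(1,3): flips 2 -> legal
(1,4): no bracket -> illegal
(2,2): no bracket -> illegal
(2,4): flips 1 -> legal
(2,5): flips 1 -> legal
(3,2): no bracket -> illegal
(3,5): no bracket -> illegal
(4,5): flips 1 -> legal
(4,6): no bracket -> illegal
(5,3): no bracket -> illegal
(5,4): no bracket -> illegal
(5,6): no bracket -> illegal
(6,4): no bracket -> illegal
(6,5): no bracket -> illegal
(6,6): no bracket -> illegal
W mobility = 4

Answer: B=4 W=4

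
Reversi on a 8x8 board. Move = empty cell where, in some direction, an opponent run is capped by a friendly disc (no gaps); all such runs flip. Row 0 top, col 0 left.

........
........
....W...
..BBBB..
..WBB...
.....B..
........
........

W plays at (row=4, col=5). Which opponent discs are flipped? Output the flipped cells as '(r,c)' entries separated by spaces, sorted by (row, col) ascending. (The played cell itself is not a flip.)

Answer: (4,3) (4,4)

Derivation:
Dir NW: opp run (3,4), next='.' -> no flip
Dir N: opp run (3,5), next='.' -> no flip
Dir NE: first cell '.' (not opp) -> no flip
Dir W: opp run (4,4) (4,3) capped by W -> flip
Dir E: first cell '.' (not opp) -> no flip
Dir SW: first cell '.' (not opp) -> no flip
Dir S: opp run (5,5), next='.' -> no flip
Dir SE: first cell '.' (not opp) -> no flip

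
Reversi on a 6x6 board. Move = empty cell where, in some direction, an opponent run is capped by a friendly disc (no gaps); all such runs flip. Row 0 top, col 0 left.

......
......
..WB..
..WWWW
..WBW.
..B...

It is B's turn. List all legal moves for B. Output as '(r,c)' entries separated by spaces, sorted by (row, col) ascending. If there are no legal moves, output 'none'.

Answer: (1,2) (2,1) (2,5) (4,1) (4,5)

Derivation:
(1,1): no bracket -> illegal
(1,2): flips 3 -> legal
(1,3): no bracket -> illegal
(2,1): flips 2 -> legal
(2,4): no bracket -> illegal
(2,5): flips 1 -> legal
(3,1): no bracket -> illegal
(4,1): flips 2 -> legal
(4,5): flips 2 -> legal
(5,1): no bracket -> illegal
(5,3): no bracket -> illegal
(5,4): no bracket -> illegal
(5,5): no bracket -> illegal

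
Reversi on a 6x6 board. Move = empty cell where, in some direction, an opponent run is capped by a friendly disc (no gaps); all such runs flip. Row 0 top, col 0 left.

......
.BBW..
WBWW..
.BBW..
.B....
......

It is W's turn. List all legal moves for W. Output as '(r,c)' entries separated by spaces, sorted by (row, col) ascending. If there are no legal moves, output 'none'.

Answer: (0,0) (0,1) (0,2) (1,0) (3,0) (4,0) (4,2) (5,0)

Derivation:
(0,0): flips 1 -> legal
(0,1): flips 1 -> legal
(0,2): flips 2 -> legal
(0,3): no bracket -> illegal
(1,0): flips 2 -> legal
(3,0): flips 2 -> legal
(4,0): flips 1 -> legal
(4,2): flips 2 -> legal
(4,3): no bracket -> illegal
(5,0): flips 2 -> legal
(5,1): no bracket -> illegal
(5,2): no bracket -> illegal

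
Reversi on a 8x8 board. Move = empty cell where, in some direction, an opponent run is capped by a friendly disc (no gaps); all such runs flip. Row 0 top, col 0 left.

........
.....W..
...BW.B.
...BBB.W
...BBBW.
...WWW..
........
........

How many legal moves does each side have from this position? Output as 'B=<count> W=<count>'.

-- B to move --
(0,4): flips 1 -> legal
(0,5): no bracket -> illegal
(0,6): flips 2 -> legal
(1,3): flips 1 -> legal
(1,4): flips 1 -> legal
(1,6): no bracket -> illegal
(2,5): flips 1 -> legal
(2,7): no bracket -> illegal
(3,6): no bracket -> illegal
(4,2): no bracket -> illegal
(4,7): flips 1 -> legal
(5,2): no bracket -> illegal
(5,6): no bracket -> illegal
(5,7): flips 1 -> legal
(6,2): flips 1 -> legal
(6,3): flips 2 -> legal
(6,4): flips 1 -> legal
(6,5): flips 2 -> legal
(6,6): flips 1 -> legal
B mobility = 12
-- W to move --
(1,2): no bracket -> illegal
(1,3): flips 3 -> legal
(1,4): no bracket -> illegal
(1,6): no bracket -> illegal
(1,7): flips 3 -> legal
(2,2): flips 3 -> legal
(2,5): flips 2 -> legal
(2,7): no bracket -> illegal
(3,2): flips 1 -> legal
(3,6): flips 1 -> legal
(4,2): flips 4 -> legal
(5,2): no bracket -> illegal
(5,6): no bracket -> illegal
W mobility = 7

Answer: B=12 W=7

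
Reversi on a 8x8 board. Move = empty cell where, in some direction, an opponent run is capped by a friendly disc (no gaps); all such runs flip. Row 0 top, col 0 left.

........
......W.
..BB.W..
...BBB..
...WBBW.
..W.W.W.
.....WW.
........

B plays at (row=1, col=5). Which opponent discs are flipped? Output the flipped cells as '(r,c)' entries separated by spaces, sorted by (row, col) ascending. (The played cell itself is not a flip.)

Dir NW: first cell '.' (not opp) -> no flip
Dir N: first cell '.' (not opp) -> no flip
Dir NE: first cell '.' (not opp) -> no flip
Dir W: first cell '.' (not opp) -> no flip
Dir E: opp run (1,6), next='.' -> no flip
Dir SW: first cell '.' (not opp) -> no flip
Dir S: opp run (2,5) capped by B -> flip
Dir SE: first cell '.' (not opp) -> no flip

Answer: (2,5)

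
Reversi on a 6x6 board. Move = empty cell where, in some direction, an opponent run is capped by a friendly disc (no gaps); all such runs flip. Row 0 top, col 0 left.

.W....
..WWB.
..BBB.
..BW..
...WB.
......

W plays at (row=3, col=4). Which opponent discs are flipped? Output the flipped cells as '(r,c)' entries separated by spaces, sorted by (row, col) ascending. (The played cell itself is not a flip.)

Answer: (2,3)

Derivation:
Dir NW: opp run (2,3) capped by W -> flip
Dir N: opp run (2,4) (1,4), next='.' -> no flip
Dir NE: first cell '.' (not opp) -> no flip
Dir W: first cell 'W' (not opp) -> no flip
Dir E: first cell '.' (not opp) -> no flip
Dir SW: first cell 'W' (not opp) -> no flip
Dir S: opp run (4,4), next='.' -> no flip
Dir SE: first cell '.' (not opp) -> no flip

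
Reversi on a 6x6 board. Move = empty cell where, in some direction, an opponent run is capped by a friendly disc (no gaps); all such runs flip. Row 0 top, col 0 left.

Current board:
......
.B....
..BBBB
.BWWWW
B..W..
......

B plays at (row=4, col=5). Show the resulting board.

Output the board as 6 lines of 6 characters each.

Place B at (4,5); scan 8 dirs for brackets.
Dir NW: opp run (3,4) capped by B -> flip
Dir N: opp run (3,5) capped by B -> flip
Dir NE: edge -> no flip
Dir W: first cell '.' (not opp) -> no flip
Dir E: edge -> no flip
Dir SW: first cell '.' (not opp) -> no flip
Dir S: first cell '.' (not opp) -> no flip
Dir SE: edge -> no flip
All flips: (3,4) (3,5)

Answer: ......
.B....
..BBBB
.BWWBB
B..W.B
......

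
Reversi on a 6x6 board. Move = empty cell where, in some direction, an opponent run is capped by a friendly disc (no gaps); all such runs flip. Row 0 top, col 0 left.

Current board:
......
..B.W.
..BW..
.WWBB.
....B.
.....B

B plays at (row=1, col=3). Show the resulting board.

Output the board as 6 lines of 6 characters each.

Place B at (1,3); scan 8 dirs for brackets.
Dir NW: first cell '.' (not opp) -> no flip
Dir N: first cell '.' (not opp) -> no flip
Dir NE: first cell '.' (not opp) -> no flip
Dir W: first cell 'B' (not opp) -> no flip
Dir E: opp run (1,4), next='.' -> no flip
Dir SW: first cell 'B' (not opp) -> no flip
Dir S: opp run (2,3) capped by B -> flip
Dir SE: first cell '.' (not opp) -> no flip
All flips: (2,3)

Answer: ......
..BBW.
..BB..
.WWBB.
....B.
.....B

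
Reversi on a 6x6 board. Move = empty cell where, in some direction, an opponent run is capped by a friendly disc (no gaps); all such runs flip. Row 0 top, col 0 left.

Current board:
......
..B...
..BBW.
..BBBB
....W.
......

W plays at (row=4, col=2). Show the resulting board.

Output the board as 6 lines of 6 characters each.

Place W at (4,2); scan 8 dirs for brackets.
Dir NW: first cell '.' (not opp) -> no flip
Dir N: opp run (3,2) (2,2) (1,2), next='.' -> no flip
Dir NE: opp run (3,3) capped by W -> flip
Dir W: first cell '.' (not opp) -> no flip
Dir E: first cell '.' (not opp) -> no flip
Dir SW: first cell '.' (not opp) -> no flip
Dir S: first cell '.' (not opp) -> no flip
Dir SE: first cell '.' (not opp) -> no flip
All flips: (3,3)

Answer: ......
..B...
..BBW.
..BWBB
..W.W.
......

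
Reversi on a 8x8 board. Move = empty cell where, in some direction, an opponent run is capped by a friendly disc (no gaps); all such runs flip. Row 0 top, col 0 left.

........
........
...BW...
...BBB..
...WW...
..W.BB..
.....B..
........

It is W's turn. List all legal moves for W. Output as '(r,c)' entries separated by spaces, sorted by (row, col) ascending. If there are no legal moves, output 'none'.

(1,2): no bracket -> illegal
(1,3): flips 2 -> legal
(1,4): no bracket -> illegal
(2,2): flips 2 -> legal
(2,5): flips 1 -> legal
(2,6): flips 1 -> legal
(3,2): no bracket -> illegal
(3,6): no bracket -> illegal
(4,2): flips 1 -> legal
(4,5): no bracket -> illegal
(4,6): flips 1 -> legal
(5,3): no bracket -> illegal
(5,6): no bracket -> illegal
(6,3): no bracket -> illegal
(6,4): flips 1 -> legal
(6,6): flips 1 -> legal
(7,4): no bracket -> illegal
(7,5): no bracket -> illegal
(7,6): flips 2 -> legal

Answer: (1,3) (2,2) (2,5) (2,6) (4,2) (4,6) (6,4) (6,6) (7,6)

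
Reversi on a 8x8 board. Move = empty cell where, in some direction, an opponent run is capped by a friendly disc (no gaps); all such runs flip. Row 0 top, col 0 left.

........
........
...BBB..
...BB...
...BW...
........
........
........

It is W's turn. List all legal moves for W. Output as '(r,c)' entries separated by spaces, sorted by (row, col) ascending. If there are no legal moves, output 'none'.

(1,2): no bracket -> illegal
(1,3): no bracket -> illegal
(1,4): flips 2 -> legal
(1,5): no bracket -> illegal
(1,6): no bracket -> illegal
(2,2): flips 1 -> legal
(2,6): no bracket -> illegal
(3,2): no bracket -> illegal
(3,5): no bracket -> illegal
(3,6): no bracket -> illegal
(4,2): flips 1 -> legal
(4,5): no bracket -> illegal
(5,2): no bracket -> illegal
(5,3): no bracket -> illegal
(5,4): no bracket -> illegal

Answer: (1,4) (2,2) (4,2)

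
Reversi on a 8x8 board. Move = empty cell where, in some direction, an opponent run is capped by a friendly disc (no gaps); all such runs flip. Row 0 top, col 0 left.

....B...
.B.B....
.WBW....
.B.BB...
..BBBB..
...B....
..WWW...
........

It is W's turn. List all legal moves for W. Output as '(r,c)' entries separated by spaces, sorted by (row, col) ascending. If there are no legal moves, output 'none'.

(0,0): no bracket -> illegal
(0,1): flips 1 -> legal
(0,2): no bracket -> illegal
(0,3): flips 1 -> legal
(0,5): no bracket -> illegal
(1,0): no bracket -> illegal
(1,2): no bracket -> illegal
(1,4): no bracket -> illegal
(1,5): no bracket -> illegal
(2,0): flips 3 -> legal
(2,4): no bracket -> illegal
(2,5): no bracket -> illegal
(3,0): no bracket -> illegal
(3,2): no bracket -> illegal
(3,5): flips 2 -> legal
(3,6): no bracket -> illegal
(4,0): no bracket -> illegal
(4,1): flips 1 -> legal
(4,6): no bracket -> illegal
(5,1): no bracket -> illegal
(5,2): no bracket -> illegal
(5,4): no bracket -> illegal
(5,5): no bracket -> illegal
(5,6): flips 2 -> legal

Answer: (0,1) (0,3) (2,0) (3,5) (4,1) (5,6)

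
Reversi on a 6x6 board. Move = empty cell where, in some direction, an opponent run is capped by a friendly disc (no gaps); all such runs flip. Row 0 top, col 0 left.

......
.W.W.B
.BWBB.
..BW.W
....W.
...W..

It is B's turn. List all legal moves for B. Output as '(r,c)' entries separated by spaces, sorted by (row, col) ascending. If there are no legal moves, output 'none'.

Answer: (0,1) (0,2) (0,3) (1,2) (3,4) (4,2) (4,3)

Derivation:
(0,0): no bracket -> illegal
(0,1): flips 1 -> legal
(0,2): flips 1 -> legal
(0,3): flips 1 -> legal
(0,4): no bracket -> illegal
(1,0): no bracket -> illegal
(1,2): flips 1 -> legal
(1,4): no bracket -> illegal
(2,0): no bracket -> illegal
(2,5): no bracket -> illegal
(3,1): no bracket -> illegal
(3,4): flips 1 -> legal
(4,2): flips 1 -> legal
(4,3): flips 1 -> legal
(4,5): no bracket -> illegal
(5,2): no bracket -> illegal
(5,4): no bracket -> illegal
(5,5): no bracket -> illegal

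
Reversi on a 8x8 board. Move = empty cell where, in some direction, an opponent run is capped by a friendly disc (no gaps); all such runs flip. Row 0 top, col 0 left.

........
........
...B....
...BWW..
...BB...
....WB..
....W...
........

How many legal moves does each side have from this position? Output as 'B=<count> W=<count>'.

Answer: B=9 W=6

Derivation:
-- B to move --
(2,4): flips 1 -> legal
(2,5): flips 1 -> legal
(2,6): flips 1 -> legal
(3,6): flips 2 -> legal
(4,5): flips 1 -> legal
(4,6): no bracket -> illegal
(5,3): flips 1 -> legal
(6,3): no bracket -> illegal
(6,5): flips 1 -> legal
(7,3): flips 1 -> legal
(7,4): flips 2 -> legal
(7,5): no bracket -> illegal
B mobility = 9
-- W to move --
(1,2): flips 1 -> legal
(1,3): no bracket -> illegal
(1,4): no bracket -> illegal
(2,2): no bracket -> illegal
(2,4): no bracket -> illegal
(3,2): flips 2 -> legal
(4,2): no bracket -> illegal
(4,5): no bracket -> illegal
(4,6): flips 1 -> legal
(5,2): flips 1 -> legal
(5,3): flips 1 -> legal
(5,6): flips 1 -> legal
(6,5): no bracket -> illegal
(6,6): no bracket -> illegal
W mobility = 6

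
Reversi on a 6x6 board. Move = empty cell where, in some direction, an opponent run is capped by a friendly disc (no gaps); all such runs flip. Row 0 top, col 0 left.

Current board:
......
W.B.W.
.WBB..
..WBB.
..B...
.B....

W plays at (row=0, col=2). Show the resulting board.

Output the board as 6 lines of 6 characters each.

Answer: ..W...
W.W.W.
.WWB..
..WBB.
..B...
.B....

Derivation:
Place W at (0,2); scan 8 dirs for brackets.
Dir NW: edge -> no flip
Dir N: edge -> no flip
Dir NE: edge -> no flip
Dir W: first cell '.' (not opp) -> no flip
Dir E: first cell '.' (not opp) -> no flip
Dir SW: first cell '.' (not opp) -> no flip
Dir S: opp run (1,2) (2,2) capped by W -> flip
Dir SE: first cell '.' (not opp) -> no flip
All flips: (1,2) (2,2)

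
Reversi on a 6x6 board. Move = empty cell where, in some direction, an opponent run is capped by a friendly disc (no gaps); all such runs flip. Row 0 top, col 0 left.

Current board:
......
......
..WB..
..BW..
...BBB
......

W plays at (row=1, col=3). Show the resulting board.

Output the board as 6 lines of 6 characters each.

Answer: ......
...W..
..WW..
..BW..
...BBB
......

Derivation:
Place W at (1,3); scan 8 dirs for brackets.
Dir NW: first cell '.' (not opp) -> no flip
Dir N: first cell '.' (not opp) -> no flip
Dir NE: first cell '.' (not opp) -> no flip
Dir W: first cell '.' (not opp) -> no flip
Dir E: first cell '.' (not opp) -> no flip
Dir SW: first cell 'W' (not opp) -> no flip
Dir S: opp run (2,3) capped by W -> flip
Dir SE: first cell '.' (not opp) -> no flip
All flips: (2,3)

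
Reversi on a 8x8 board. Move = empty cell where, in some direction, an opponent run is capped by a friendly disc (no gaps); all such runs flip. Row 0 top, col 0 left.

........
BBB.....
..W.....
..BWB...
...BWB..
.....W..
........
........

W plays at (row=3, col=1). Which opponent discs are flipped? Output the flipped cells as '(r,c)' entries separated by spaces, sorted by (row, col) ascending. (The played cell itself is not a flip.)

Dir NW: first cell '.' (not opp) -> no flip
Dir N: first cell '.' (not opp) -> no flip
Dir NE: first cell 'W' (not opp) -> no flip
Dir W: first cell '.' (not opp) -> no flip
Dir E: opp run (3,2) capped by W -> flip
Dir SW: first cell '.' (not opp) -> no flip
Dir S: first cell '.' (not opp) -> no flip
Dir SE: first cell '.' (not opp) -> no flip

Answer: (3,2)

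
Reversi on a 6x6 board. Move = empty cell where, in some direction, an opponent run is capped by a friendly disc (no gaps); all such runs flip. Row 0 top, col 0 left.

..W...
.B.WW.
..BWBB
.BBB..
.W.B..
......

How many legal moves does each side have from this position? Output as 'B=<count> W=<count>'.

-- B to move --
(0,1): no bracket -> illegal
(0,3): flips 3 -> legal
(0,4): flips 2 -> legal
(0,5): flips 2 -> legal
(1,2): no bracket -> illegal
(1,5): no bracket -> illegal
(3,0): no bracket -> illegal
(3,4): no bracket -> illegal
(4,0): no bracket -> illegal
(4,2): no bracket -> illegal
(5,0): flips 1 -> legal
(5,1): flips 1 -> legal
(5,2): no bracket -> illegal
B mobility = 5
-- W to move --
(0,0): no bracket -> illegal
(0,1): no bracket -> illegal
(1,0): no bracket -> illegal
(1,2): no bracket -> illegal
(1,5): no bracket -> illegal
(2,0): flips 1 -> legal
(2,1): flips 2 -> legal
(3,0): no bracket -> illegal
(3,4): flips 1 -> legal
(3,5): flips 1 -> legal
(4,0): flips 2 -> legal
(4,2): no bracket -> illegal
(4,4): no bracket -> illegal
(5,2): no bracket -> illegal
(5,3): flips 2 -> legal
(5,4): no bracket -> illegal
W mobility = 6

Answer: B=5 W=6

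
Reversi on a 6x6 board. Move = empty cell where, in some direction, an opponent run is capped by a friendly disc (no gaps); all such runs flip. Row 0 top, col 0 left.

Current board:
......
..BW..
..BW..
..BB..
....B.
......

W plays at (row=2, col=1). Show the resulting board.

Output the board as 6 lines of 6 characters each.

Place W at (2,1); scan 8 dirs for brackets.
Dir NW: first cell '.' (not opp) -> no flip
Dir N: first cell '.' (not opp) -> no flip
Dir NE: opp run (1,2), next='.' -> no flip
Dir W: first cell '.' (not opp) -> no flip
Dir E: opp run (2,2) capped by W -> flip
Dir SW: first cell '.' (not opp) -> no flip
Dir S: first cell '.' (not opp) -> no flip
Dir SE: opp run (3,2), next='.' -> no flip
All flips: (2,2)

Answer: ......
..BW..
.WWW..
..BB..
....B.
......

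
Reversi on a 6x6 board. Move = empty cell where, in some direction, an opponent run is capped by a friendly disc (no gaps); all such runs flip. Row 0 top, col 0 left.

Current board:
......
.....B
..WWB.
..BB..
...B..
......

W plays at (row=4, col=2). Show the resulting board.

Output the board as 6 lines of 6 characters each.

Answer: ......
.....B
..WWB.
..WB..
..WB..
......

Derivation:
Place W at (4,2); scan 8 dirs for brackets.
Dir NW: first cell '.' (not opp) -> no flip
Dir N: opp run (3,2) capped by W -> flip
Dir NE: opp run (3,3) (2,4) (1,5), next=edge -> no flip
Dir W: first cell '.' (not opp) -> no flip
Dir E: opp run (4,3), next='.' -> no flip
Dir SW: first cell '.' (not opp) -> no flip
Dir S: first cell '.' (not opp) -> no flip
Dir SE: first cell '.' (not opp) -> no flip
All flips: (3,2)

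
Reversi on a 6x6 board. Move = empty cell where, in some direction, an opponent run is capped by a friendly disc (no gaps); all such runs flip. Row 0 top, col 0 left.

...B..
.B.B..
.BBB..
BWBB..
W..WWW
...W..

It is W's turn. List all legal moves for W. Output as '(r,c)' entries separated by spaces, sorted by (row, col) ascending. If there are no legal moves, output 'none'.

Answer: (0,0) (0,1) (0,4) (1,0) (2,0) (3,4)

Derivation:
(0,0): flips 3 -> legal
(0,1): flips 2 -> legal
(0,2): no bracket -> illegal
(0,4): flips 2 -> legal
(1,0): flips 2 -> legal
(1,2): no bracket -> illegal
(1,4): no bracket -> illegal
(2,0): flips 1 -> legal
(2,4): no bracket -> illegal
(3,4): flips 2 -> legal
(4,1): no bracket -> illegal
(4,2): no bracket -> illegal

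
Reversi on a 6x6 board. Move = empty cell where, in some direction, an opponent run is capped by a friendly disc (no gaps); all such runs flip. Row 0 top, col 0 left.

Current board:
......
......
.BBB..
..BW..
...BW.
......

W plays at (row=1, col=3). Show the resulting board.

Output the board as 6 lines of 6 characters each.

Answer: ......
...W..
.BBW..
..BW..
...BW.
......

Derivation:
Place W at (1,3); scan 8 dirs for brackets.
Dir NW: first cell '.' (not opp) -> no flip
Dir N: first cell '.' (not opp) -> no flip
Dir NE: first cell '.' (not opp) -> no flip
Dir W: first cell '.' (not opp) -> no flip
Dir E: first cell '.' (not opp) -> no flip
Dir SW: opp run (2,2), next='.' -> no flip
Dir S: opp run (2,3) capped by W -> flip
Dir SE: first cell '.' (not opp) -> no flip
All flips: (2,3)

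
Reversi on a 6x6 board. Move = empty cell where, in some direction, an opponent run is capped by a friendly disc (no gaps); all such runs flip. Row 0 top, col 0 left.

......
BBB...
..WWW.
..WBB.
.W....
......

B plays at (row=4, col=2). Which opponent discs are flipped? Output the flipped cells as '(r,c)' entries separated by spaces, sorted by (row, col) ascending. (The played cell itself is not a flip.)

Dir NW: first cell '.' (not opp) -> no flip
Dir N: opp run (3,2) (2,2) capped by B -> flip
Dir NE: first cell 'B' (not opp) -> no flip
Dir W: opp run (4,1), next='.' -> no flip
Dir E: first cell '.' (not opp) -> no flip
Dir SW: first cell '.' (not opp) -> no flip
Dir S: first cell '.' (not opp) -> no flip
Dir SE: first cell '.' (not opp) -> no flip

Answer: (2,2) (3,2)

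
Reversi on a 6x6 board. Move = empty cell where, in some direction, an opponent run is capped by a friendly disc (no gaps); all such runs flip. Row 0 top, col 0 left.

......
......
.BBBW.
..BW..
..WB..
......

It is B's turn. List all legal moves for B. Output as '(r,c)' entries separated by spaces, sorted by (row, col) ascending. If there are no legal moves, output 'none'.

(1,3): no bracket -> illegal
(1,4): no bracket -> illegal
(1,5): no bracket -> illegal
(2,5): flips 1 -> legal
(3,1): no bracket -> illegal
(3,4): flips 1 -> legal
(3,5): no bracket -> illegal
(4,1): flips 1 -> legal
(4,4): flips 1 -> legal
(5,1): no bracket -> illegal
(5,2): flips 1 -> legal
(5,3): no bracket -> illegal

Answer: (2,5) (3,4) (4,1) (4,4) (5,2)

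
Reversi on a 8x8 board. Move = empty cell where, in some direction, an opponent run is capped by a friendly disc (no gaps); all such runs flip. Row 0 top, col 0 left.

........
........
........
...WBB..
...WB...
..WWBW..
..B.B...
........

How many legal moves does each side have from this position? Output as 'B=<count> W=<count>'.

-- B to move --
(2,2): flips 1 -> legal
(2,3): no bracket -> illegal
(2,4): no bracket -> illegal
(3,2): flips 2 -> legal
(4,1): no bracket -> illegal
(4,2): flips 3 -> legal
(4,5): no bracket -> illegal
(4,6): flips 1 -> legal
(5,1): flips 2 -> legal
(5,6): flips 1 -> legal
(6,1): flips 2 -> legal
(6,3): no bracket -> illegal
(6,5): no bracket -> illegal
(6,6): flips 1 -> legal
B mobility = 8
-- W to move --
(2,3): no bracket -> illegal
(2,4): no bracket -> illegal
(2,5): flips 1 -> legal
(2,6): flips 2 -> legal
(3,6): flips 2 -> legal
(4,5): flips 1 -> legal
(4,6): no bracket -> illegal
(5,1): no bracket -> illegal
(6,1): no bracket -> illegal
(6,3): no bracket -> illegal
(6,5): flips 1 -> legal
(7,1): flips 1 -> legal
(7,2): flips 1 -> legal
(7,3): flips 1 -> legal
(7,4): no bracket -> illegal
(7,5): flips 1 -> legal
W mobility = 9

Answer: B=8 W=9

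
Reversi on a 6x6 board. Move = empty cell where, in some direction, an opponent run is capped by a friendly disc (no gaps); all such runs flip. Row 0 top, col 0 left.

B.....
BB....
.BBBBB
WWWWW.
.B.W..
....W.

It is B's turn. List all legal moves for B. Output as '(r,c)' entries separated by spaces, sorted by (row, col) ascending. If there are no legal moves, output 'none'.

Answer: (4,0) (4,2) (4,4) (4,5) (5,2) (5,3)

Derivation:
(2,0): no bracket -> illegal
(3,5): no bracket -> illegal
(4,0): flips 1 -> legal
(4,2): flips 2 -> legal
(4,4): flips 2 -> legal
(4,5): flips 1 -> legal
(5,2): flips 2 -> legal
(5,3): flips 2 -> legal
(5,5): no bracket -> illegal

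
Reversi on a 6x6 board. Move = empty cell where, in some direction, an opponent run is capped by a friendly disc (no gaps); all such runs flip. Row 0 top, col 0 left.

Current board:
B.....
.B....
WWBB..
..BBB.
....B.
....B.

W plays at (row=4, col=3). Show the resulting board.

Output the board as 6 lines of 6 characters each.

Answer: B.....
.B....
WWBB..
..WBB.
...WB.
....B.

Derivation:
Place W at (4,3); scan 8 dirs for brackets.
Dir NW: opp run (3,2) capped by W -> flip
Dir N: opp run (3,3) (2,3), next='.' -> no flip
Dir NE: opp run (3,4), next='.' -> no flip
Dir W: first cell '.' (not opp) -> no flip
Dir E: opp run (4,4), next='.' -> no flip
Dir SW: first cell '.' (not opp) -> no flip
Dir S: first cell '.' (not opp) -> no flip
Dir SE: opp run (5,4), next=edge -> no flip
All flips: (3,2)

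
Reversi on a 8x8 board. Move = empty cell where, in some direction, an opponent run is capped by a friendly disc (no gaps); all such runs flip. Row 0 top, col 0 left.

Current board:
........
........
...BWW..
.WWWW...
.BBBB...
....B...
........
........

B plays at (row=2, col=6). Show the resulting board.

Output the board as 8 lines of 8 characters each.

Answer: ........
........
...BBBB.
.WWWW...
.BBBB...
....B...
........
........

Derivation:
Place B at (2,6); scan 8 dirs for brackets.
Dir NW: first cell '.' (not opp) -> no flip
Dir N: first cell '.' (not opp) -> no flip
Dir NE: first cell '.' (not opp) -> no flip
Dir W: opp run (2,5) (2,4) capped by B -> flip
Dir E: first cell '.' (not opp) -> no flip
Dir SW: first cell '.' (not opp) -> no flip
Dir S: first cell '.' (not opp) -> no flip
Dir SE: first cell '.' (not opp) -> no flip
All flips: (2,4) (2,5)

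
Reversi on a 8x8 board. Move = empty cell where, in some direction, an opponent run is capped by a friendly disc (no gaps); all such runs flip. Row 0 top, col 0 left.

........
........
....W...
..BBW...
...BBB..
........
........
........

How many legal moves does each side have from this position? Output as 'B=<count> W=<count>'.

-- B to move --
(1,3): no bracket -> illegal
(1,4): flips 2 -> legal
(1,5): flips 1 -> legal
(2,3): flips 1 -> legal
(2,5): flips 1 -> legal
(3,5): flips 1 -> legal
B mobility = 5
-- W to move --
(2,1): no bracket -> illegal
(2,2): no bracket -> illegal
(2,3): no bracket -> illegal
(3,1): flips 2 -> legal
(3,5): no bracket -> illegal
(3,6): no bracket -> illegal
(4,1): no bracket -> illegal
(4,2): flips 1 -> legal
(4,6): no bracket -> illegal
(5,2): flips 1 -> legal
(5,3): no bracket -> illegal
(5,4): flips 1 -> legal
(5,5): no bracket -> illegal
(5,6): flips 1 -> legal
W mobility = 5

Answer: B=5 W=5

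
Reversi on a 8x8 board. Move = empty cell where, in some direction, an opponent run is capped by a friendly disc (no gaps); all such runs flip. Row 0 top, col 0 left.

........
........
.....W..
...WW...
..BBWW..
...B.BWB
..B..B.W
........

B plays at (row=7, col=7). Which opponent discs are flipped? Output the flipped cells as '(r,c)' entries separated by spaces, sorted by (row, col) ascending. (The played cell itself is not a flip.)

Answer: (6,7)

Derivation:
Dir NW: first cell '.' (not opp) -> no flip
Dir N: opp run (6,7) capped by B -> flip
Dir NE: edge -> no flip
Dir W: first cell '.' (not opp) -> no flip
Dir E: edge -> no flip
Dir SW: edge -> no flip
Dir S: edge -> no flip
Dir SE: edge -> no flip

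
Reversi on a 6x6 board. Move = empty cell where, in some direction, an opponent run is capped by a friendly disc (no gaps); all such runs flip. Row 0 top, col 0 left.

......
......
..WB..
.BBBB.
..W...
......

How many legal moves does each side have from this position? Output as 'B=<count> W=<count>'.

-- B to move --
(1,1): flips 1 -> legal
(1,2): flips 1 -> legal
(1,3): flips 1 -> legal
(2,1): flips 1 -> legal
(4,1): no bracket -> illegal
(4,3): no bracket -> illegal
(5,1): flips 1 -> legal
(5,2): flips 1 -> legal
(5,3): flips 1 -> legal
B mobility = 7
-- W to move --
(1,2): no bracket -> illegal
(1,3): no bracket -> illegal
(1,4): no bracket -> illegal
(2,0): flips 1 -> legal
(2,1): no bracket -> illegal
(2,4): flips 2 -> legal
(2,5): no bracket -> illegal
(3,0): no bracket -> illegal
(3,5): no bracket -> illegal
(4,0): flips 1 -> legal
(4,1): no bracket -> illegal
(4,3): no bracket -> illegal
(4,4): flips 1 -> legal
(4,5): no bracket -> illegal
W mobility = 4

Answer: B=7 W=4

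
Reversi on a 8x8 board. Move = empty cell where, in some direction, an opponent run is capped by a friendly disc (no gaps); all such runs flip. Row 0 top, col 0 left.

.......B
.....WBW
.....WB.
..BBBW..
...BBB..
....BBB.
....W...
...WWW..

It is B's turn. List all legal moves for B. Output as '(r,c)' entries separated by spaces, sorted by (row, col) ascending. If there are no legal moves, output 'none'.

(0,4): flips 1 -> legal
(0,5): flips 3 -> legal
(0,6): no bracket -> illegal
(1,4): flips 1 -> legal
(2,4): flips 1 -> legal
(2,7): flips 1 -> legal
(3,6): flips 1 -> legal
(4,6): no bracket -> illegal
(5,3): no bracket -> illegal
(6,2): no bracket -> illegal
(6,3): no bracket -> illegal
(6,5): no bracket -> illegal
(6,6): no bracket -> illegal
(7,2): no bracket -> illegal
(7,6): no bracket -> illegal

Answer: (0,4) (0,5) (1,4) (2,4) (2,7) (3,6)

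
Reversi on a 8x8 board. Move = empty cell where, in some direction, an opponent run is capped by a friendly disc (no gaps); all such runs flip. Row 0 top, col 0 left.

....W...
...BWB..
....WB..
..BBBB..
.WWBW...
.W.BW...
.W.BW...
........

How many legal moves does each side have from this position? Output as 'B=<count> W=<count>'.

Answer: B=12 W=13

Derivation:
-- B to move --
(0,3): flips 1 -> legal
(0,5): no bracket -> illegal
(2,3): flips 1 -> legal
(3,0): no bracket -> illegal
(3,1): flips 1 -> legal
(4,0): flips 2 -> legal
(4,5): flips 2 -> legal
(5,0): flips 1 -> legal
(5,2): flips 1 -> legal
(5,5): flips 2 -> legal
(6,0): flips 2 -> legal
(6,2): no bracket -> illegal
(6,5): flips 2 -> legal
(7,0): no bracket -> illegal
(7,1): no bracket -> illegal
(7,2): no bracket -> illegal
(7,3): no bracket -> illegal
(7,4): flips 3 -> legal
(7,5): flips 1 -> legal
B mobility = 12
-- W to move --
(0,2): flips 1 -> legal
(0,3): no bracket -> illegal
(0,5): no bracket -> illegal
(0,6): flips 1 -> legal
(1,2): flips 1 -> legal
(1,6): flips 1 -> legal
(2,1): flips 2 -> legal
(2,2): flips 3 -> legal
(2,3): flips 1 -> legal
(2,6): flips 3 -> legal
(3,1): no bracket -> illegal
(3,6): flips 1 -> legal
(4,5): no bracket -> illegal
(4,6): flips 1 -> legal
(5,2): flips 1 -> legal
(6,2): flips 2 -> legal
(7,2): flips 1 -> legal
(7,3): no bracket -> illegal
(7,4): no bracket -> illegal
W mobility = 13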